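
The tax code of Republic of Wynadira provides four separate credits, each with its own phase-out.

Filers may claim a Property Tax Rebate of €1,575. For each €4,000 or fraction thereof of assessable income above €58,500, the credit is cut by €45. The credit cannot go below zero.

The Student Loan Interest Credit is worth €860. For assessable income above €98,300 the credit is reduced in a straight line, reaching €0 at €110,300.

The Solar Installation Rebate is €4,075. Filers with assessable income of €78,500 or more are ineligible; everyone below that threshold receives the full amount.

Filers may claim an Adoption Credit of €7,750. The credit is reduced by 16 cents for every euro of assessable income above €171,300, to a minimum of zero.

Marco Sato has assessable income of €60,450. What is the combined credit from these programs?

€14,215

Property Tax Rebate: income exceeds €58,500 by €1,950, which is 1 full-or-partial €4,000 increment; reduction = 1 × €45 = €45, leaving €1,530.
Student Loan Interest Credit: €60,450 is at or below the €98,300 threshold, so the full €860 applies.
Solar Installation Rebate: €60,450 is below the €78,500 cutoff, so the full €4,075 applies.
Adoption Credit: €60,450 is at or below the €171,300 threshold, so the full €7,750 applies.
Total: €1,530 + €860 + €4,075 + €7,750 = €14,215.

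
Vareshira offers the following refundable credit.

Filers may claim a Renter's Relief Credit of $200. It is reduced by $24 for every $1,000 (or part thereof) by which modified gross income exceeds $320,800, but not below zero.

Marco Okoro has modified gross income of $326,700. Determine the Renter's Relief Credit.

Renter's Relief Credit: income exceeds $320,800 by $5,900, which is 6 full-or-partial $1,000 increments; reduction = 6 × $24 = $144, leaving $56.

$56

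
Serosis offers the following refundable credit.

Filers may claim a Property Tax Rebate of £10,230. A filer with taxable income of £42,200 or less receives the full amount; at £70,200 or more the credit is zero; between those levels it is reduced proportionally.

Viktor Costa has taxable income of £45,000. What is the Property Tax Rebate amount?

Property Tax Rebate: £45,000 is £2,800 into a £28,000 phase-out range, leaving 25,200/28,000 of the credit: £10,230 × 25,200/28,000 = £9,207.

£9,207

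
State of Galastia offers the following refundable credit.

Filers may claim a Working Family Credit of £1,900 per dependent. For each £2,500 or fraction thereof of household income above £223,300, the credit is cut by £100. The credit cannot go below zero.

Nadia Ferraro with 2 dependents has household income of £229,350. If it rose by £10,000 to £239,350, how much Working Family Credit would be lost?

At £229,350 — base = 2 × £1,900 = £3,800. income exceeds £223,300 by £6,050, which is 3 full-or-partial £2,500 increments; reduction = 3 × £100 = £300, leaving £3,500.
At £239,350 — base = 2 × £1,900 = £3,800. income exceeds £223,300 by £16,050, which is 7 full-or-partial £2,500 increments; reduction = 7 × £100 = £700, leaving £3,100.
Lost: £3,500 − £3,100 = £400.

£400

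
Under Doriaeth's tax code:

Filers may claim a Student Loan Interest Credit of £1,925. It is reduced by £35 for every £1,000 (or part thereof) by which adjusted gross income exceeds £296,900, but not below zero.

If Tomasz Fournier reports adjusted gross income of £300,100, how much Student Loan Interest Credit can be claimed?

£1,785

Student Loan Interest Credit: income exceeds £296,900 by £3,200, which is 4 full-or-partial £1,000 increments; reduction = 4 × £35 = £140, leaving £1,785.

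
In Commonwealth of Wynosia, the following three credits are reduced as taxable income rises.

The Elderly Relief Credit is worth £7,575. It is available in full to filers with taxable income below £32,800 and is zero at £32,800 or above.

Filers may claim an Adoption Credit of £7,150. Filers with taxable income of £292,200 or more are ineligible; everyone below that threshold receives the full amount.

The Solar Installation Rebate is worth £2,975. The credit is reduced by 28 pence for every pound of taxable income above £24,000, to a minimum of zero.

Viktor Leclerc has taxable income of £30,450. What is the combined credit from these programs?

£15,894

Elderly Relief Credit: £30,450 is below the £32,800 cutoff, so the full £7,575 applies.
Adoption Credit: £30,450 is below the £292,200 cutoff, so the full £7,150 applies.
Solar Installation Rebate: 28% of the £6,450 excess over £24,000 is £1,806; credit = £2,975 − £1,806 = £1,169.
Total: £7,575 + £7,150 + £1,169 = £15,894.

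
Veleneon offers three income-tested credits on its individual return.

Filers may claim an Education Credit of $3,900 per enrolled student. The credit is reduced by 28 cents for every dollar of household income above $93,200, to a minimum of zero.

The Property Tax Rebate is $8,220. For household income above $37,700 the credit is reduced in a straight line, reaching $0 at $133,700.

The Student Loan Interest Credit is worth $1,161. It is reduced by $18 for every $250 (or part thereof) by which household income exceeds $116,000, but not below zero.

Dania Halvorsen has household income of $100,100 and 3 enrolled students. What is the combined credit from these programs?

$13,806

Education Credit: base = 3 × $3,900 = $11,700. 28% of the $6,900 excess over $93,200 is $1,932; credit = $11,700 − $1,932 = $9,768.
Property Tax Rebate: $100,100 is $62,400 into a $96,000 phase-out range, leaving 33,600/96,000 of the credit: $8,220 × 33,600/96,000 = $2,877.
Student Loan Interest Credit: $100,100 is at or below the $116,000 threshold, so the full $1,161 applies.
Total: $9,768 + $2,877 + $1,161 = $13,806.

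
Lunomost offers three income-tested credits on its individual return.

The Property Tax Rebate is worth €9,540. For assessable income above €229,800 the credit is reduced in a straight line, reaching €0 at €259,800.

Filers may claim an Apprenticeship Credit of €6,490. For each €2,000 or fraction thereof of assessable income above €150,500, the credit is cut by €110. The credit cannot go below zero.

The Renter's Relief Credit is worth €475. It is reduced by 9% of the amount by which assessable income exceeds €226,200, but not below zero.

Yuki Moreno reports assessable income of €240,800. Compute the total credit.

Property Tax Rebate: €240,800 is €11,000 into a €30,000 phase-out range, leaving 19,000/30,000 of the credit: €9,540 × 19,000/30,000 = €6,042.
Apprenticeship Credit: income exceeds €150,500 by €90,300, which is 46 full-or-partial €2,000 increments; reduction = 46 × €110 = €5,060, leaving €1,430.
Renter's Relief Credit: 9% of the €14,600 excess over €226,200 is €1,314 ≥ base, so the credit is €0.
Total: €6,042 + €1,430 + €0 = €7,472.

€7,472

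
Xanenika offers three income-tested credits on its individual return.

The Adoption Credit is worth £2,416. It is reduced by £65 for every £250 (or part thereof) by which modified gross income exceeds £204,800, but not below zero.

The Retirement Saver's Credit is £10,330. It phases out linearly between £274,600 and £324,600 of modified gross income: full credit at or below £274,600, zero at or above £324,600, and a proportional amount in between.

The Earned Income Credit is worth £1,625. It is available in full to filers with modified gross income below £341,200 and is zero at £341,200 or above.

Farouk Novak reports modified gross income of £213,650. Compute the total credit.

£12,031

Adoption Credit: income exceeds £204,800 by £8,850, which is 36 full-or-partial £250 increments; reduction = 36 × £65 = £2,340, leaving £76.
Retirement Saver's Credit: £213,650 is at or below the £274,600 threshold, so the full £10,330 applies.
Earned Income Credit: £213,650 is below the £341,200 cutoff, so the full £1,625 applies.
Total: £76 + £10,330 + £1,625 = £12,031.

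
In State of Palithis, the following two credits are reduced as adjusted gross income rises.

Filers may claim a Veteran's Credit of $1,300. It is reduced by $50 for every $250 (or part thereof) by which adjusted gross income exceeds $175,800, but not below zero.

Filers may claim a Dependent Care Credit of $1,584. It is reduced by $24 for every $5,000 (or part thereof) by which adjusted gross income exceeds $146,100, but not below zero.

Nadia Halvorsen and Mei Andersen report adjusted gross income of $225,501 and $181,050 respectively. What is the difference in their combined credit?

$466

Nadia ($225,501): Veteran's Credit: income exceeds $175,800 by $49,701 → 199 increments × $50 = $9,950 ≥ base, so the credit is $0. Dependent Care Credit: income exceeds $146,100 by $79,401, which is 16 full-or-partial $5,000 increments; reduction = 16 × $24 = $384, leaving $1,200. total $0 + $1,200 = $1,200
Mei ($181,050): Veteran's Credit: income exceeds $175,800 by $5,250, which is 21 full-or-partial $250 increments; reduction = 21 × $50 = $1,050, leaving $250. Dependent Care Credit: income exceeds $146,100 by $34,950, which is 7 full-or-partial $5,000 increments; reduction = 7 × $24 = $168, leaving $1,416. total $250 + $1,416 = $1,666
Difference: |$1,200 − $1,666| = $466.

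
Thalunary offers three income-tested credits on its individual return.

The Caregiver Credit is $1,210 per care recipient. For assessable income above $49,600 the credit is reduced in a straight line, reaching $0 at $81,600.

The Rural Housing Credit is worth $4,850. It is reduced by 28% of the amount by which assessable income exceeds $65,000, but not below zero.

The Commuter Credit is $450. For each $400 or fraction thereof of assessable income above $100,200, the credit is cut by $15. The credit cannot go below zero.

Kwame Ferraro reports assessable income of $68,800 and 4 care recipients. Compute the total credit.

Caregiver Credit: base = 4 × $1,210 = $4,840. $68,800 is $19,200 into a $32,000 phase-out range, leaving 12,800/32,000 of the credit: $4,840 × 12,800/32,000 = $1,936.
Rural Housing Credit: 28% of the $3,800 excess over $65,000 is $1,064; credit = $4,850 − $1,064 = $3,786.
Commuter Credit: $68,800 is at or below the $100,200 threshold, so the full $450 applies.
Total: $1,936 + $3,786 + $450 = $6,172.

$6,172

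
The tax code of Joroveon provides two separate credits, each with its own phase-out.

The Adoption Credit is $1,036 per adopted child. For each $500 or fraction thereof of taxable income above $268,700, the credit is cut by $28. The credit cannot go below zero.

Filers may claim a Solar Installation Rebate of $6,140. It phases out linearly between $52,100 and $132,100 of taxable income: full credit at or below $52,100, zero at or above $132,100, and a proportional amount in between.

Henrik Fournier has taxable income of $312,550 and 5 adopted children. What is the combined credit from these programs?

$2,716

Adoption Credit: base = 5 × $1,036 = $5,180. income exceeds $268,700 by $43,850, which is 88 full-or-partial $500 increments; reduction = 88 × $28 = $2,464, leaving $2,716.
Solar Installation Rebate: $312,550 is at or above $132,100, so the credit is $0.
Total: $2,716 + $0 = $2,716.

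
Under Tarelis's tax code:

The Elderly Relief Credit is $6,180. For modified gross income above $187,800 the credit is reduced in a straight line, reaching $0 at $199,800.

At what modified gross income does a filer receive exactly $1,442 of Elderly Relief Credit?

$197,000

$1,442 is 1,442/6,180 of the full $6,180, so 4,738/6,180 of the $12,000 range has been used: income = $187,800 + $12,000 × 4,738/6,180 = $197,000.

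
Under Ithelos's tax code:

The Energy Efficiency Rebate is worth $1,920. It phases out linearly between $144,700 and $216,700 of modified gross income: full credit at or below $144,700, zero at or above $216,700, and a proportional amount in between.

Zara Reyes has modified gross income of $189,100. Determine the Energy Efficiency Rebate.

Energy Efficiency Rebate: $189,100 is $44,400 into a $72,000 phase-out range, leaving 27,600/72,000 of the credit: $1,920 × 27,600/72,000 = $736.

$736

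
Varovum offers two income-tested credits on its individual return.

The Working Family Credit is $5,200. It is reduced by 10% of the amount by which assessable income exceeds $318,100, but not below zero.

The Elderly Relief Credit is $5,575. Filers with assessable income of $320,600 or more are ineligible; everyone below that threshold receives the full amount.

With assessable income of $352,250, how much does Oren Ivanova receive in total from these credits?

Working Family Credit: 10% of the $34,150 excess over $318,100 is $3,415; credit = $5,200 − $3,415 = $1,785.
Elderly Relief Credit: $352,250 meets or exceeds the $320,600 cutoff, so the credit is $0.
Total: $1,785 + $0 = $1,785.

$1,785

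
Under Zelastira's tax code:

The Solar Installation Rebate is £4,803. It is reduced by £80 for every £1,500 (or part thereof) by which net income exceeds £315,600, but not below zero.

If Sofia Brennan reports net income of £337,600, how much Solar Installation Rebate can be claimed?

£3,603

Solar Installation Rebate: income exceeds £315,600 by £22,000, which is 15 full-or-partial £1,500 increments; reduction = 15 × £80 = £1,200, leaving £3,603.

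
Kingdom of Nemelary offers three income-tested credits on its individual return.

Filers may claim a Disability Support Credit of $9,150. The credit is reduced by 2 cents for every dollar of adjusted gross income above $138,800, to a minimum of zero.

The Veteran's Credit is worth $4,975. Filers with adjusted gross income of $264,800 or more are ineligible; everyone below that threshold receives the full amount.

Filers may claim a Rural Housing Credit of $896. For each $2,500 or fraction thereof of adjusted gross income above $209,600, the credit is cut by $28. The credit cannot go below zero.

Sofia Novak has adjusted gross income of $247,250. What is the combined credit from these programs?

$12,404

Disability Support Credit: 2% of the $108,450 excess over $138,800 is $2,169; credit = $9,150 − $2,169 = $6,981.
Veteran's Credit: $247,250 is below the $264,800 cutoff, so the full $4,975 applies.
Rural Housing Credit: income exceeds $209,600 by $37,650, which is 16 full-or-partial $2,500 increments; reduction = 16 × $28 = $448, leaving $448.
Total: $6,981 + $4,975 + $448 = $12,404.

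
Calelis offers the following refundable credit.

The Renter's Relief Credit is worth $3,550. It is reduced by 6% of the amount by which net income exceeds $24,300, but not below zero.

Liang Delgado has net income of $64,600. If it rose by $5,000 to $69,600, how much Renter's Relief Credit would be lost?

At $64,600 — 6% of the $40,300 excess over $24,300 is $2,418; credit = $3,550 − $2,418 = $1,132.
At $69,600 — 6% of the $45,300 excess over $24,300 is $2,718; credit = $3,550 − $2,718 = $832.
Lost: $1,132 − $832 = $300.

$300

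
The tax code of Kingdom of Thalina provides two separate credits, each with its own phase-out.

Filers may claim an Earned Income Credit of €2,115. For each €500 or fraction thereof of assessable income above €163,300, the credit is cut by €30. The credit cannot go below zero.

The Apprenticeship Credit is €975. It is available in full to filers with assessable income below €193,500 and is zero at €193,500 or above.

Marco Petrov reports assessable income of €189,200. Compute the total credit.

Earned Income Credit: income exceeds €163,300 by €25,900, which is 52 full-or-partial €500 increments; reduction = 52 × €30 = €1,560, leaving €555.
Apprenticeship Credit: €189,200 is below the €193,500 cutoff, so the full €975 applies.
Total: €555 + €975 = €1,530.

€1,530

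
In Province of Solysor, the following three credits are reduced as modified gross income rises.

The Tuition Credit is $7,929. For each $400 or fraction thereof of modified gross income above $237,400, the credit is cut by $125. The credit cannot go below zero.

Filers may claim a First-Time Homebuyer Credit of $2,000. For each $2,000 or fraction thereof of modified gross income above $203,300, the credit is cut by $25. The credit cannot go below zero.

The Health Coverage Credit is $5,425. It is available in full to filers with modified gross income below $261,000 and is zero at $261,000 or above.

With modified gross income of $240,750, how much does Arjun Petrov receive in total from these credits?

$13,754

Tuition Credit: income exceeds $237,400 by $3,350, which is 9 full-or-partial $400 increments; reduction = 9 × $125 = $1,125, leaving $6,804.
First-Time Homebuyer Credit: income exceeds $203,300 by $37,450, which is 19 full-or-partial $2,000 increments; reduction = 19 × $25 = $475, leaving $1,525.
Health Coverage Credit: $240,750 is below the $261,000 cutoff, so the full $5,425 applies.
Total: $6,804 + $1,525 + $5,425 = $13,754.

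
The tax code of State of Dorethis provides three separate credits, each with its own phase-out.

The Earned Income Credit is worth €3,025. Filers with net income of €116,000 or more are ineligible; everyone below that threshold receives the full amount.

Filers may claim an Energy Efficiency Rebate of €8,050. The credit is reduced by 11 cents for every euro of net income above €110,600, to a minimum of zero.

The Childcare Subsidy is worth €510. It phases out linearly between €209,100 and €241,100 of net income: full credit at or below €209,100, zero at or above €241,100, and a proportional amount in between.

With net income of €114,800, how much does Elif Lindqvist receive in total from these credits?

Earned Income Credit: €114,800 is below the €116,000 cutoff, so the full €3,025 applies.
Energy Efficiency Rebate: 11% of the €4,200 excess over €110,600 is €462; credit = €8,050 − €462 = €7,588.
Childcare Subsidy: €114,800 is at or below the €209,100 threshold, so the full €510 applies.
Total: €3,025 + €7,588 + €510 = €11,123.

€11,123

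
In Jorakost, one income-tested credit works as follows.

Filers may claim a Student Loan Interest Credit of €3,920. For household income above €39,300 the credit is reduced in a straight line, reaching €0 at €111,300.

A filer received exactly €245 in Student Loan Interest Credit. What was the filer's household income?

€106,800

€245 is 245/3,920 of the full €3,920, so 3,675/3,920 of the €72,000 range has been used: income = €39,300 + €72,000 × 3,675/3,920 = €106,800.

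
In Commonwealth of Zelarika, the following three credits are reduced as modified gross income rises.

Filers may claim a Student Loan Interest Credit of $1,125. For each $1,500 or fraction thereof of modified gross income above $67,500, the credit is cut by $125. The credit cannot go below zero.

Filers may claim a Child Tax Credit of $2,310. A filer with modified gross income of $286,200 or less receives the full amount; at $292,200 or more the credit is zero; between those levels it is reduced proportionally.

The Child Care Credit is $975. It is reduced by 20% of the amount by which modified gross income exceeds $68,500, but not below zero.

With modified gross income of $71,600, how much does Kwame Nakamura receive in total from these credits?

Student Loan Interest Credit: income exceeds $67,500 by $4,100, which is 3 full-or-partial $1,500 increments; reduction = 3 × $125 = $375, leaving $750.
Child Tax Credit: $71,600 is at or below the $286,200 threshold, so the full $2,310 applies.
Child Care Credit: 20% of the $3,100 excess over $68,500 is $620; credit = $975 − $620 = $355.
Total: $750 + $2,310 + $355 = $3,415.

$3,415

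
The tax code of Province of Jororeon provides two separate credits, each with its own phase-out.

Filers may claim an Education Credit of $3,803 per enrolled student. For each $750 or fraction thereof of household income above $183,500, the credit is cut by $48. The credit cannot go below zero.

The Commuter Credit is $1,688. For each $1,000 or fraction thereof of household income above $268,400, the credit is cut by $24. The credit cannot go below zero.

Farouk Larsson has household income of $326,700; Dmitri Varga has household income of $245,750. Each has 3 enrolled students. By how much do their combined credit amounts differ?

$6,600

Farouk ($326,700): Education Credit: base = 3 × $3,803 = $11,409. income exceeds $183,500 by $143,200, which is 191 full-or-partial $750 increments; reduction = 191 × $48 = $9,168, leaving $2,241. Commuter Credit: income exceeds $268,400 by $58,300, which is 59 full-or-partial $1,000 increments; reduction = 59 × $24 = $1,416, leaving $272. total $2,241 + $272 = $2,513
Dmitri ($245,750): Education Credit: base = 3 × $3,803 = $11,409. income exceeds $183,500 by $62,250, which is 83 full-or-partial $750 increments; reduction = 83 × $48 = $3,984, leaving $7,425. Commuter Credit: $245,750 is at or below the $268,400 threshold, so the full $1,688 applies. total $7,425 + $1,688 = $9,113
Difference: |$2,513 − $9,113| = $6,600.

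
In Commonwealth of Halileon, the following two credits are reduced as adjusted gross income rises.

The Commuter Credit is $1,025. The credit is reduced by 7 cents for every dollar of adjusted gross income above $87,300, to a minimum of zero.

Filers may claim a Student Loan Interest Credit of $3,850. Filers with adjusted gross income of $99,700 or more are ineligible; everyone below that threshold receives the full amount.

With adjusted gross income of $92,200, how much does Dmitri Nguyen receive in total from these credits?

$4,532

Commuter Credit: 7% of the $4,900 excess over $87,300 is $343; credit = $1,025 − $343 = $682.
Student Loan Interest Credit: $92,200 is below the $99,700 cutoff, so the full $3,850 applies.
Total: $682 + $3,850 = $4,532.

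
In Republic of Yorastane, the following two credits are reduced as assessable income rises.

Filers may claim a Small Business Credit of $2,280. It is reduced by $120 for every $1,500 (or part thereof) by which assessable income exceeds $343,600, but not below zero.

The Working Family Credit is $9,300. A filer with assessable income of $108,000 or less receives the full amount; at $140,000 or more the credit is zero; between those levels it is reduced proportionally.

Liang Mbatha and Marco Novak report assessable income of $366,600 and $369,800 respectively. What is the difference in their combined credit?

Liang ($366,600): Small Business Credit: income exceeds $343,600 by $23,000, which is 16 full-or-partial $1,500 increments; reduction = 16 × $120 = $1,920, leaving $360. Working Family Credit: $366,600 is at or above $140,000, so the credit is $0. total $360 + $0 = $360
Marco ($369,800): Small Business Credit: income exceeds $343,600 by $26,200, which is 18 full-or-partial $1,500 increments; reduction = 18 × $120 = $2,160, leaving $120. Working Family Credit: $369,800 is at or above $140,000, so the credit is $0. total $120 + $0 = $120
Difference: |$360 − $120| = $240.

$240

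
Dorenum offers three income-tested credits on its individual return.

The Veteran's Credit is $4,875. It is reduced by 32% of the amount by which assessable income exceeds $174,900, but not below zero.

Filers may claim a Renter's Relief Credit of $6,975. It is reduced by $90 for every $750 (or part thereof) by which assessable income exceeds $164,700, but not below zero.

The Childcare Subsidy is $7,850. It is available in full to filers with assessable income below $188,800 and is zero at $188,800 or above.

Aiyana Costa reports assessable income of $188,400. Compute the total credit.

Veteran's Credit: 32% of the $13,500 excess over $174,900 is $4,320; credit = $4,875 − $4,320 = $555.
Renter's Relief Credit: income exceeds $164,700 by $23,700, which is 32 full-or-partial $750 increments; reduction = 32 × $90 = $2,880, leaving $4,095.
Childcare Subsidy: $188,400 is below the $188,800 cutoff, so the full $7,850 applies.
Total: $555 + $4,095 + $7,850 = $12,500.

$12,500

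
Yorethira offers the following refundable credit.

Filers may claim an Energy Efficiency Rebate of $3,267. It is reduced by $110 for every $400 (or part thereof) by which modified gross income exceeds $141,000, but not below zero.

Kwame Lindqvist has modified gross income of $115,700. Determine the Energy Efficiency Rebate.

$3,267

Energy Efficiency Rebate: $115,700 is at or below the $141,000 threshold, so the full $3,267 applies.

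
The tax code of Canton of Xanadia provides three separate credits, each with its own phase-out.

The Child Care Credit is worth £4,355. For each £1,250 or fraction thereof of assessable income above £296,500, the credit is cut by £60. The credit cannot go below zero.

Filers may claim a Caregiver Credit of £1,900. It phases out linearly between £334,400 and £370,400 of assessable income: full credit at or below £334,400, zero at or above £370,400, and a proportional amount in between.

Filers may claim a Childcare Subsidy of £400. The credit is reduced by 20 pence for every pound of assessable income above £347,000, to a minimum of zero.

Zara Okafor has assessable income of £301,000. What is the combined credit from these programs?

£6,415

Child Care Credit: income exceeds £296,500 by £4,500, which is 4 full-or-partial £1,250 increments; reduction = 4 × £60 = £240, leaving £4,115.
Caregiver Credit: £301,000 is at or below the £334,400 threshold, so the full £1,900 applies.
Childcare Subsidy: £301,000 is at or below the £347,000 threshold, so the full £400 applies.
Total: £4,115 + £1,900 + £400 = £6,415.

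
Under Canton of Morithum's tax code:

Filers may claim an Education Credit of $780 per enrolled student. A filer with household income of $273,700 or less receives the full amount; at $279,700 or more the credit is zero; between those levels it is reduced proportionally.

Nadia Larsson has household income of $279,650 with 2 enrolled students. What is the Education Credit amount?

Education Credit: base = 2 × $780 = $1,560. $279,650 is $5,950 into a $6,000 phase-out range, leaving 50/6,000 of the credit: $1,560 × 50/6,000 = $13.

$13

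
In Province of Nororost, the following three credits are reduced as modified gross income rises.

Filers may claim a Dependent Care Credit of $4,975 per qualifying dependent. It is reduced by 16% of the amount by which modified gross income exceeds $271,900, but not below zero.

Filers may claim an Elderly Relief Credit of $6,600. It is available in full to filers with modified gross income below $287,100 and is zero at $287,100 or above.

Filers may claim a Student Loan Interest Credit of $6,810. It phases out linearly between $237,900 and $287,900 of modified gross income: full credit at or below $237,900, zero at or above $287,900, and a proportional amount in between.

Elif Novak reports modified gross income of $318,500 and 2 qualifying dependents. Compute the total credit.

$2,494

Dependent Care Credit: base = 2 × $4,975 = $9,950. 16% of the $46,600 excess over $271,900 is $7,456; credit = $9,950 − $7,456 = $2,494.
Elderly Relief Credit: $318,500 meets or exceeds the $287,100 cutoff, so the credit is $0.
Student Loan Interest Credit: $318,500 is at or above $287,900, so the credit is $0.
Total: $2,494 + $0 + $0 = $2,494.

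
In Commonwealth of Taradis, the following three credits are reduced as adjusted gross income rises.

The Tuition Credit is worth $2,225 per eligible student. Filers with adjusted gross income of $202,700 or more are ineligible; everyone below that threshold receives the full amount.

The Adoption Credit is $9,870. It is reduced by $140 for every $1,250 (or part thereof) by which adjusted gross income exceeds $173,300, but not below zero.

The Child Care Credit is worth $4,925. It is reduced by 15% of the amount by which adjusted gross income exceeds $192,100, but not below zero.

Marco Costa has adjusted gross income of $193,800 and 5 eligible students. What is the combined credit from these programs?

Tuition Credit: base = 5 × $2,225 = $11,125. $193,800 is below the $202,700 cutoff, so the full $11,125 applies.
Adoption Credit: income exceeds $173,300 by $20,500, which is 17 full-or-partial $1,250 increments; reduction = 17 × $140 = $2,380, leaving $7,490.
Child Care Credit: 15% of the $1,700 excess over $192,100 is $255; credit = $4,925 − $255 = $4,670.
Total: $11,125 + $7,490 + $4,670 = $23,285.

$23,285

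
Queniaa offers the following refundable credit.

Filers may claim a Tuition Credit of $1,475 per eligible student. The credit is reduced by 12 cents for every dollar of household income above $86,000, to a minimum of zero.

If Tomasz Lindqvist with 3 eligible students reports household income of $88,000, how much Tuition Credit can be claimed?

$4,185

Tuition Credit: base = 3 × $1,475 = $4,425. 12% of the $2,000 excess over $86,000 is $240; credit = $4,425 − $240 = $4,185.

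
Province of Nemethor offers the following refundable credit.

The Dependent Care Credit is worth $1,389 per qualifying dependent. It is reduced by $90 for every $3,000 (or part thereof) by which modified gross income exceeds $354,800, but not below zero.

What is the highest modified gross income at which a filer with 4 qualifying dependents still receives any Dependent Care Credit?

Full credit = 4 × $1,389 = $5,556.
After 61 increments the reduction is 61 × $90 = $5,490, leaving $66; one more increment wipes it out. Increment 61 ends at excess 61 × $3,000 = $183,000, so the highest qualifying income is $354,800 + $183,000 = $537,800.

$537,800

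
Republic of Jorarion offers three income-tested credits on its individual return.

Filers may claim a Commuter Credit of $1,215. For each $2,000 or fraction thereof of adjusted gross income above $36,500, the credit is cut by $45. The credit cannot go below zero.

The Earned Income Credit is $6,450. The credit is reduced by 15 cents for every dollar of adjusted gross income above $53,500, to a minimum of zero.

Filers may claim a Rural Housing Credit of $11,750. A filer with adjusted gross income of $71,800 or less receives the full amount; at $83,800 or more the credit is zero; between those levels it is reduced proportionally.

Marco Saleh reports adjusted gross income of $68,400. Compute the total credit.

Commuter Credit: income exceeds $36,500 by $31,900, which is 16 full-or-partial $2,000 increments; reduction = 16 × $45 = $720, leaving $495.
Earned Income Credit: 15% of the $14,900 excess over $53,500 is $2,235; credit = $6,450 − $2,235 = $4,215.
Rural Housing Credit: $68,400 is at or below the $71,800 threshold, so the full $11,750 applies.
Total: $495 + $4,215 + $11,750 = $16,460.

$16,460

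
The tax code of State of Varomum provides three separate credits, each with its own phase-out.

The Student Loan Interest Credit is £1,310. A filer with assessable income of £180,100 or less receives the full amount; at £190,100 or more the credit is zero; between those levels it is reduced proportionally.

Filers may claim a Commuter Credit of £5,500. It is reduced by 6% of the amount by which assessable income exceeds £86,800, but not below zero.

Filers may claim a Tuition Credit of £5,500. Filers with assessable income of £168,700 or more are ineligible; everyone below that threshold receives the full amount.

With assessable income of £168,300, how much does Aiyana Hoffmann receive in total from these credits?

Student Loan Interest Credit: £168,300 is at or below the £180,100 threshold, so the full £1,310 applies.
Commuter Credit: 6% of the £81,500 excess over £86,800 is £4,890; credit = £5,500 − £4,890 = £610.
Tuition Credit: £168,300 is below the £168,700 cutoff, so the full £5,500 applies.
Total: £1,310 + £610 + £5,500 = £7,420.

£7,420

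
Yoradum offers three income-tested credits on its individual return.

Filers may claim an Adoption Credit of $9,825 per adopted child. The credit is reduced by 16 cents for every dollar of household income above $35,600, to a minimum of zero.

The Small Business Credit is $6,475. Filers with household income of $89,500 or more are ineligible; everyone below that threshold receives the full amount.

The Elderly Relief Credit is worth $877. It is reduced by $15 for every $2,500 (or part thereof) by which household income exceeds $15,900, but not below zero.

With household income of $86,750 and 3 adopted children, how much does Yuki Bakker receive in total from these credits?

Adoption Credit: base = 3 × $9,825 = $29,475. 16% of the $51,150 excess over $35,600 is $8,184; credit = $29,475 − $8,184 = $21,291.
Small Business Credit: $86,750 is below the $89,500 cutoff, so the full $6,475 applies.
Elderly Relief Credit: income exceeds $15,900 by $70,850, which is 29 full-or-partial $2,500 increments; reduction = 29 × $15 = $435, leaving $442.
Total: $21,291 + $6,475 + $442 = $28,208.

$28,208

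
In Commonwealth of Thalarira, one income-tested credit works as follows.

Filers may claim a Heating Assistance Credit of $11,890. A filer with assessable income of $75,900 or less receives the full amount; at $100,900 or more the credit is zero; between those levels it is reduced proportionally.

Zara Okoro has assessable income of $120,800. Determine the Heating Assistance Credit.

$0

Heating Assistance Credit: $120,800 is at or above $100,900, so the credit is $0.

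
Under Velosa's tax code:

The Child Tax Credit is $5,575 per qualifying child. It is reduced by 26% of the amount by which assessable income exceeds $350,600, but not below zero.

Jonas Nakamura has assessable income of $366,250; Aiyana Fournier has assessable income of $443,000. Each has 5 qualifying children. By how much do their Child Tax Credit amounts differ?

Jonas ($366,250): Child Tax Credit: base = 5 × $5,575 = $27,875. 26% of the $15,650 excess over $350,600 is $4,069; credit = $27,875 − $4,069 = $23,806.
Aiyana ($443,000): Child Tax Credit: base = 5 × $5,575 = $27,875. 26% of the $92,400 excess over $350,600 is $24,024; credit = $27,875 − $24,024 = $3,851.
Difference: |$23,806 − $3,851| = $19,955.

$19,955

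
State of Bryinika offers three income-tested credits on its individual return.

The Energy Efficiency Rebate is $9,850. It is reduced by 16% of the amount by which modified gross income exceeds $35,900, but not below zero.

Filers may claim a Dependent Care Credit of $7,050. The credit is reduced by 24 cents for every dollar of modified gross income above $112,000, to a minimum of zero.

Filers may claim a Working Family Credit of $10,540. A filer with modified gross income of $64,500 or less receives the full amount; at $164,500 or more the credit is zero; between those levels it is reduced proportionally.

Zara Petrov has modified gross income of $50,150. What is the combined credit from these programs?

$25,160

Energy Efficiency Rebate: 16% of the $14,250 excess over $35,900 is $2,280; credit = $9,850 − $2,280 = $7,570.
Dependent Care Credit: $50,150 is at or below the $112,000 threshold, so the full $7,050 applies.
Working Family Credit: $50,150 is at or below the $64,500 threshold, so the full $10,540 applies.
Total: $7,570 + $7,050 + $10,540 = $25,160.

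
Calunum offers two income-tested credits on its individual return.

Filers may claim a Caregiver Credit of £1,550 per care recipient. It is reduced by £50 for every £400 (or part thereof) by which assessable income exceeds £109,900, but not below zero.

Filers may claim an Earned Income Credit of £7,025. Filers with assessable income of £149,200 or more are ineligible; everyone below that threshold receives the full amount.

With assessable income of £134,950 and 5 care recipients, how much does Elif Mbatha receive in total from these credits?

Caregiver Credit: base = 5 × £1,550 = £7,750. income exceeds £109,900 by £25,050, which is 63 full-or-partial £400 increments; reduction = 63 × £50 = £3,150, leaving £4,600.
Earned Income Credit: £134,950 is below the £149,200 cutoff, so the full £7,025 applies.
Total: £4,600 + £7,025 = £11,625.

£11,625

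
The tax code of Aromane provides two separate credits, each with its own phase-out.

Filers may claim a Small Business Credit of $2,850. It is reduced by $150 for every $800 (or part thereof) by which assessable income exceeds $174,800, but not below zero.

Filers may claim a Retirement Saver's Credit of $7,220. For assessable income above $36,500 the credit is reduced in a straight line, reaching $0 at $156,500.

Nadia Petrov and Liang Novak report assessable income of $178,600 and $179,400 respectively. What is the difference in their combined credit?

$150

Nadia ($178,600): Small Business Credit: income exceeds $174,800 by $3,800, which is 5 full-or-partial $800 increments; reduction = 5 × $150 = $750, leaving $2,100. Retirement Saver's Credit: $178,600 is at or above $156,500, so the credit is $0. total $2,100 + $0 = $2,100
Liang ($179,400): Small Business Credit: income exceeds $174,800 by $4,600, which is 6 full-or-partial $800 increments; reduction = 6 × $150 = $900, leaving $1,950. Retirement Saver's Credit: $179,400 is at or above $156,500, so the credit is $0. total $1,950 + $0 = $1,950
Difference: |$2,100 − $1,950| = $150.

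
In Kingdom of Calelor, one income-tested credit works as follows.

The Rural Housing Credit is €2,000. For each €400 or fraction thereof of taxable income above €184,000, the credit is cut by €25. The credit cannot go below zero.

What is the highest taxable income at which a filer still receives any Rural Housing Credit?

After 79 increments the reduction is 79 × €25 = €1,975, leaving €25; one more increment wipes it out. Increment 79 ends at excess 79 × €400 = €31,600, so the highest qualifying income is €184,000 + €31,600 = €215,600.

€215,600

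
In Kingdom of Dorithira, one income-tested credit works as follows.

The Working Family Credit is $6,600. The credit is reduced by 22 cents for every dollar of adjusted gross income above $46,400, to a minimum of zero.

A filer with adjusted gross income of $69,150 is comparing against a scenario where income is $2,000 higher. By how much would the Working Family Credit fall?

At $69,150 — 22% of the $22,750 excess over $46,400 is $5,005; credit = $6,600 − $5,005 = $1,595.
At $71,150 — 22% of the $24,750 excess over $46,400 is $5,445; credit = $6,600 − $5,445 = $1,155.
Lost: $1,595 − $1,155 = $440.

$440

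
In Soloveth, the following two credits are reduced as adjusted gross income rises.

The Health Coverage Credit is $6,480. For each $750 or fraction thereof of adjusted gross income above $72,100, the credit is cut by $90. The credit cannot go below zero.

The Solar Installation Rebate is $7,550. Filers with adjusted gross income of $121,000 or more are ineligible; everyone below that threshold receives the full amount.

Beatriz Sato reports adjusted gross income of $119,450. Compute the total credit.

$8,270

Health Coverage Credit: income exceeds $72,100 by $47,350, which is 64 full-or-partial $750 increments; reduction = 64 × $90 = $5,760, leaving $720.
Solar Installation Rebate: $119,450 is below the $121,000 cutoff, so the full $7,550 applies.
Total: $720 + $7,550 = $8,270.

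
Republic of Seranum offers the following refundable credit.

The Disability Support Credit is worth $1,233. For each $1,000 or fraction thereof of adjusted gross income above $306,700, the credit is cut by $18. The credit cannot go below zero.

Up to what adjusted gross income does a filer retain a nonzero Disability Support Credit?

$374,700

After 68 increments the reduction is 68 × $18 = $1,224, leaving $9; one more increment wipes it out. Increment 68 ends at excess 68 × $1,000 = $68,000, so the highest qualifying income is $306,700 + $68,000 = $374,700.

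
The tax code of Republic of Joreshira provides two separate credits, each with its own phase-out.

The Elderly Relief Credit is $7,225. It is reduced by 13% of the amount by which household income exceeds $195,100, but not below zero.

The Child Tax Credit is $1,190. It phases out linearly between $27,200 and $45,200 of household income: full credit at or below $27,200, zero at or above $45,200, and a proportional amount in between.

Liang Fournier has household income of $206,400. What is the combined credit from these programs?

$5,756

Elderly Relief Credit: 13% of the $11,300 excess over $195,100 is $1,469; credit = $7,225 − $1,469 = $5,756.
Child Tax Credit: $206,400 is at or above $45,200, so the credit is $0.
Total: $5,756 + $0 = $5,756.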